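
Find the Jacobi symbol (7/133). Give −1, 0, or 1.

Reciprocity: 7 ≡ 3 and 133 ≡ 1 (mod 4), so (7/133) = +(133/7).
Reduce top mod 7: now compute (0/7).
Top reduces to 0: gcd > 1, so the symbol is 0.

0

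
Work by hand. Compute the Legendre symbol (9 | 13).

Reciprocity: 9 ≡ 1 and 13 ≡ 1 (mod 4), so (9/13) = +(13/9).
Reduce top mod 9: now compute (4/9).
Pull out 2^2: since 9 ≡ 1 (mod 8), (2/9) = +1, so (2/9)^2 = +1.
Reached (1/9) = 1. Collecting the sign flips along the way, the symbol is +1.

1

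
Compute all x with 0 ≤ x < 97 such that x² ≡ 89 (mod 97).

34, 63

97 ≡ 1 (mod 4), so we find a root by search.
Trying successive values, 34² = 1156 ≡ 89 (mod 97). The other root is 97 − 34 = 63.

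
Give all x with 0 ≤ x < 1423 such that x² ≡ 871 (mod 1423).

Since 1423 ≡ 3 (mod 4), a square root of 871 is 871^((1423+1)/4) = 871^356 mod 1423.
Repeated squaring: 871^2≡182, 871^4≡395, 871^8≡918, 871^16≡308, 871^32≡946, 871^64≡1272, 871^128≡33, 871^256≡1089 (mod 1423).
871^356 = 871^(256+64+32+4) ≡ 97 (mod 1423).
Check: 97² = 9409 ≡ 871 (mod 1423). The two roots are 97 and 1326.

97, 1326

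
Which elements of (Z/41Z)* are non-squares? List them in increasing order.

Square k = 1,…,20 (k and 41−k give the same square):
1²=1, 2²=4, 3²=9, 4²=16, 5²=25, 6²=36, 7²≡8, 8²≡23, 9²≡40, 10²≡18, 11²≡39, 12²≡21, 13²≡5, 14²≡32, 15²≡20, 16²≡10, 17²≡2, 18²≡37, 19²≡33, 20²≡31 (mod 41).
The residues are {1, 2, 4, 5, 8, 9, 10, 16, 18, 20, 21, 23, 25, 31, 32, 33, 36, 37, 39, 40}; the non-residues are the remaining 20 nonzero classes.

3, 6, 7, 11, 12, 13, 14, 15, 17, 19, 22, 24, 26, 27, 28, 29, 30, 34, 35, 38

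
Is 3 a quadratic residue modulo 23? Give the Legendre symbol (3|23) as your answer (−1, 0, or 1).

Reciprocity: 3 ≡ 3 and 23 ≡ 3 (mod 4), so (3/23) = −(23/3).
Reduce top mod 3: now compute (2/3).
Pull out 2: since 3 ≡ 3 (mod 8), (2/3) = -1.
Reached (1/3) = 1. Collecting the sign flips along the way, the symbol is +1.

1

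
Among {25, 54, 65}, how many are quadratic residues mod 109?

(25/109) = +1 → QR.
(54/109) = -1 → non-residue.
(65/109) = -1 → non-residue.
Total quadratic residues among the 3: 1.

1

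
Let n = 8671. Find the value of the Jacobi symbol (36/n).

Pull out 2^2: since 8671 ≡ 7 (mod 8), (2/8671) = +1, so (2/8671)^2 = +1.
Reciprocity: 9 ≡ 1 and 8671 ≡ 3 (mod 4), so (9/8671) = +(8671/9).
Reduce top mod 9: now compute (4/9).
Pull out 2^2: since 9 ≡ 1 (mod 8), (2/9) = +1, so (2/9)^2 = +1.
Reached (1/9) = 1. Collecting the sign flips along the way, the symbol is +1.

1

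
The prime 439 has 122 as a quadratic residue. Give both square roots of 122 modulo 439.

Since 439 ≡ 3 (mod 4), a square root of 122 is 122^((439+1)/4) = 122^110 mod 439.
Repeated squaring: 122^2≡397, 122^4≡8, 122^8≡64, 122^16≡145, 122^32≡392, 122^64≡14 (mod 439).
122^110 = 122^(64+32+8+4+2) ≡ 223 (mod 439).
Check: 223² = 49729 ≡ 122 (mod 439). The two roots are 216 and 223.

216, 223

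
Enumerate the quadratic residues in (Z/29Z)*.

Square k = 1,…,14 (k and 29−k give the same square):
1²=1, 2²=4, 3²=9, 4²=16, 5²=25, 6²≡7, 7²≡20, 8²≡6, 9²≡23, 10²≡13, 11²≡5, 12²≡28, 13²≡24, 14²≡22 (mod 29).
So the quadratic residues mod 29 are {1, 4, 5, 6, 7, 9, 13, 16, 20, 22, 23, 24, 25, 28}.

1,4,5,6,7,9,13,16,20,22,23,24,25,28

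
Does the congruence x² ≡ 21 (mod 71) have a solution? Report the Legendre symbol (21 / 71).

Reciprocity: 21 ≡ 1 and 71 ≡ 3 (mod 4), so (21/71) = +(71/21).
Reduce top mod 21: now compute (8/21).
Pull out 2^3: since 21 ≡ 5 (mod 8), (2/21) = -1, so (2/21)^3 = -1.
Reached (1/21) = 1. Collecting the sign flips along the way, the symbol is -1.

-1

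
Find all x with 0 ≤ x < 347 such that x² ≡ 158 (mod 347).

Since 347 ≡ 3 (mod 4), a square root of 158 is 158^((347+1)/4) = 158^87 mod 347.
Repeated squaring: 158^2≡327, 158^4≡53, 158^8≡33, 158^16≡48, 158^32≡222, 158^64≡10 (mod 347).
158^87 = 158^(64+16+4+2+1) ≡ 131 (mod 347).
Check: 131² = 17161 ≡ 158 (mod 347). The two roots are 131 and 216.

131, 216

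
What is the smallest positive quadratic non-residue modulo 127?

(2/127) = +1, so 2 is a residue.
(3/127) = −1, so 3 is the smallest positive non-residue mod 127.

3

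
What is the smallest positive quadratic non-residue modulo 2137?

5

(2/2137) = +1, so 2 is a residue.
(3/2137) = +1, so 3 is a residue.
(4/2137) = +1, so 4 is a residue.
(5/2137) = −1, so 5 is the smallest positive non-residue mod 2137.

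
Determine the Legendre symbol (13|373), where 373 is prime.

Euler's criterion: (13/373) ≡ 13^186 (mod 373).
13^2 ≡ 169 (mod 373)
13^4 ≡ 213 (mod 373)
13^8 ≡ 236 (mod 373)
13^16 ≡ 119 (mod 373)
13^32 ≡ 360 (mod 373)
13^64 ≡ 169 (mod 373)
13^128 ≡ 213 (mod 373)
13^186 = 13^(128+32+16+8+2) ≡ 1 (mod 373).
Result is 1, so (13/373) = 1.

1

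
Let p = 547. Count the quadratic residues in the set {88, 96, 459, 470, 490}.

4

(88/547) = -1 → non-residue.
(96/547) = +1 → QR.
(459/547) = +1 → QR.
(470/547) = +1 → QR.
(490/547) = +1 → QR.
Total quadratic residues among the 5: 4.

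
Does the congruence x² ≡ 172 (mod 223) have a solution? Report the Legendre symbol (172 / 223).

1

Pull out 2^2: since 223 ≡ 7 (mod 8), (2/223) = +1, so (2/223)^2 = +1.
Reciprocity: 43 ≡ 3 and 223 ≡ 3 (mod 4), so (43/223) = −(223/43).
Reduce top mod 43: now compute (8/43).
Pull out 2^3: since 43 ≡ 3 (mod 8), (2/43) = -1, so (2/43)^3 = -1.
Reached (1/43) = 1. Collecting the sign flips along the way, the symbol is +1.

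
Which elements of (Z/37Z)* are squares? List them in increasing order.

1, 3, 4, 7, 9, 10, 11, 12, 16, 21, 25, 26, 27, 28, 30, 33, 34, 36

Square k = 1,…,18 (k and 37−k give the same square):
1²=1, 2²=4, 3²=9, 4²=16, 5²=25, 6²=36, 7²≡12, 8²≡27, 9²≡7, 10²≡26, 11²≡10, 12²≡33, 13²≡21, 14²≡11, 15²≡3, 16²≡34, 17²≡30, 18²≡28 (mod 37).
So the quadratic residues mod 37 are {1, 3, 4, 7, 9, 10, 11, 12, 16, 21, 25, 26, 27, 28, 30, 33, 34, 36}.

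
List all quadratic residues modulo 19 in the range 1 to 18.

1, 4, 5, 6, 7, 9, 11, 16, 17

Square k = 1,…,9 (k and 19−k give the same square):
1²=1, 2²=4, 3²=9, 4²=16, 5²≡6, 6²≡17, 7²≡11, 8²≡7, 9²≡5 (mod 19).
So the quadratic residues mod 19 are {1, 4, 5, 6, 7, 9, 11, 16, 17}.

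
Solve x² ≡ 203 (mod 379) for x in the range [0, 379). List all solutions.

31, 348

Since 379 ≡ 3 (mod 4), a square root of 203 is 203^((379+1)/4) = 203^95 mod 379.
Repeated squaring: 203^2≡277, 203^4≡171, 203^8≡58, 203^16≡332, 203^32≡314, 203^64≡56 (mod 379).
203^95 = 203^(64+16+8+4+2+1) ≡ 348 (mod 379).
Check: 348² = 121104 ≡ 203 (mod 379). The two roots are 31 and 348.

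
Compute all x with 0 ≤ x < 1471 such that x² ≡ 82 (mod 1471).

506, 965

Since 1471 ≡ 3 (mod 4), a square root of 82 is 82^((1471+1)/4) = 82^368 mod 1471.
Repeated squaring: 82^2≡840, 82^4≡991, 82^8≡924, 82^16≡596, 82^32≡705, 82^64≡1298, 82^128≡509, 82^256≡185 (mod 1471).
82^368 = 82^(256+64+32+16) ≡ 506 (mod 1471).
Check: 506² = 256036 ≡ 82 (mod 1471). The two roots are 506 and 965.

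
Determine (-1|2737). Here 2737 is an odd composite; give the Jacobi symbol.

First reduce: -1 ≡ 2736 (mod 2737).
Pull out 2^4: since 2737 ≡ 1 (mod 8), (2/2737) = +1, so (2/2737)^4 = +1.
Reciprocity: 171 ≡ 3 and 2737 ≡ 1 (mod 4), so (171/2737) = +(2737/171).
Reduce top mod 171: now compute (1/171).
Reached (1/171) = 1. Collecting the sign flips along the way, the symbol is +1.

1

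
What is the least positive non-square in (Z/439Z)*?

(2/439) = +1, so 2 is a residue.
(3/439) = −1, so 3 is the smallest positive non-residue mod 439.

3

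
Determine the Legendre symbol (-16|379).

-1

Euler's criterion: (-16/379) ≡ 363^189 (mod 379).
363^2 ≡ 256 (mod 379)
363^4 ≡ 348 (mod 379)
363^8 ≡ 203 (mod 379)
363^16 ≡ 277 (mod 379)
363^32 ≡ 171 (mod 379)
363^64 ≡ 58 (mod 379)
363^128 ≡ 332 (mod 379)
363^189 = 363^(128+32+16+8+4+1) ≡ 378 (mod 379).
Result is 378 ≡ −1, so (-16/379) = −1.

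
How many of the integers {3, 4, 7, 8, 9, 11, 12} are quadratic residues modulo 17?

3

(3/17) = -1 → non-residue.
(4/17) = +1 → QR.
(7/17) = -1 → non-residue.
(8/17) = +1 → QR.
(9/17) = +1 → QR.
(11/17) = -1 → non-residue.
(12/17) = -1 → non-residue.
Total quadratic residues among the 7: 3.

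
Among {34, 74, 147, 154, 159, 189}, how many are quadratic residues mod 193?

(34/193) = -1 → non-residue.
(74/193) = -1 → non-residue.
(147/193) = +1 → QR.
(154/193) = -1 → non-residue.
(159/193) = -1 → non-residue.
(189/193) = +1 → QR.
Total quadratic residues among the 6: 2.

2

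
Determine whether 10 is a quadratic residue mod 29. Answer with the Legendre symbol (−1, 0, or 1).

-1

Pull out 2: since 29 ≡ 5 (mod 8), (2/29) = -1.
Reciprocity: 5 ≡ 1 and 29 ≡ 1 (mod 4), so (5/29) = +(29/5).
Reduce top mod 5: now compute (4/5).
Pull out 2^2: since 5 ≡ 5 (mod 8), (2/5) = -1, so (2/5)^2 = +1.
Reached (1/5) = 1. Collecting the sign flips along the way, the symbol is -1.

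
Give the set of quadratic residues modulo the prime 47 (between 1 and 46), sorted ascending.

Square k = 1,…,23 (k and 47−k give the same square):
1²=1, 2²=4, 3²=9, 4²=16, 5²=25, 6²=36, 7²≡2, 8²≡17, 9²≡34, 10²≡6, 11²≡27, 12²≡3, 13²≡28, 14²≡8, 15²≡37, 16²≡21, 17²≡7, 18²≡42, 19²≡32, 20²≡24, 21²≡18, 22²≡14, 23²≡12 (mod 47).
So the quadratic residues mod 47 are {1, 2, 3, 4, 6, 7, 8, 9, 12, 14, 16, 17, 18, 21, 24, 25, 27, 28, 32, 34, 36, 37, 42}.

1,2,3,4,6,7,8,9,12,14,16,17,18,21,24,25,27,28,32,34,36,37,42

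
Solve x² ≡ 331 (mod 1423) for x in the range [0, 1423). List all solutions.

Since 1423 ≡ 3 (mod 4), a square root of 331 is 331^((1423+1)/4) = 331^356 mod 1423.
Repeated squaring: 331^2≡1413, 331^4≡100, 331^8≡39, 331^16≡98, 331^32≡1066, 331^64≡802, 331^128≡8, 331^256≡64 (mod 1423).
331^356 = 331^(256+64+32+4) ≡ 307 (mod 1423).
Check: 307² = 94249 ≡ 331 (mod 1423). The two roots are 307 and 1116.

307, 1116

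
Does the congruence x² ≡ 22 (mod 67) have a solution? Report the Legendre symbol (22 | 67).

Pull out 2: since 67 ≡ 3 (mod 8), (2/67) = -1.
Reciprocity: 11 ≡ 3 and 67 ≡ 3 (mod 4), so (11/67) = −(67/11).
Reduce top mod 11: now compute (1/11).
Reached (1/11) = 1. Collecting the sign flips along the way, the symbol is +1.

1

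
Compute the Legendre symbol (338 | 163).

First reduce: 338 ≡ 12 (mod 163).
Pull out 2^2: since 163 ≡ 3 (mod 8), (2/163) = -1, so (2/163)^2 = +1.
Reciprocity: 3 ≡ 3 and 163 ≡ 3 (mod 4), so (3/163) = −(163/3).
Reduce top mod 3: now compute (1/3).
Reached (1/3) = 1. Collecting the sign flips along the way, the symbol is -1.

-1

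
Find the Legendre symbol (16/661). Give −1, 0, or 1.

Pull out 2^4: since 661 ≡ 5 (mod 8), (2/661) = -1, so (2/661)^4 = +1.
Reached (1/661) = 1. Collecting the sign flips along the way, the symbol is +1.

1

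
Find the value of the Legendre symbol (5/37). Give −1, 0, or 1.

-1

Euler's criterion: (5/37) ≡ 5^18 (mod 37).
5^2 ≡ 25 (mod 37)
5^4 ≡ 33 (mod 37)
5^8 ≡ 16 (mod 37)
5^16 ≡ 34 (mod 37)
5^18 = 5^(16+2) ≡ 36 (mod 37).
Result is 36 ≡ −1, so (5/37) = −1.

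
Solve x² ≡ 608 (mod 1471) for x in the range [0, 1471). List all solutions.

720, 751

Since 1471 ≡ 3 (mod 4), a square root of 608 is 608^((1471+1)/4) = 608^368 mod 1471.
Repeated squaring: 608^2≡443, 608^4≡606, 608^8≡957, 608^16≡887, 608^32≡1255, 608^64≡1055, 608^128≡949, 608^256≡349 (mod 1471).
608^368 = 608^(256+64+32+16) ≡ 720 (mod 1471).
Check: 720² = 518400 ≡ 608 (mod 1471). The two roots are 720 and 751.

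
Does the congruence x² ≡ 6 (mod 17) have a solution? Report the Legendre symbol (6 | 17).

Pull out 2: since 17 ≡ 1 (mod 8), (2/17) = +1.
Reciprocity: 3 ≡ 3 and 17 ≡ 1 (mod 4), so (3/17) = +(17/3).
Reduce top mod 3: now compute (2/3).
Pull out 2: since 3 ≡ 3 (mod 8), (2/3) = -1.
Reached (1/3) = 1. Collecting the sign flips along the way, the symbol is -1.

-1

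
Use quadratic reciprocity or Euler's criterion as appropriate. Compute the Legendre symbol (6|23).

Pull out 2: since 23 ≡ 7 (mod 8), (2/23) = +1.
Reciprocity: 3 ≡ 3 and 23 ≡ 3 (mod 4), so (3/23) = −(23/3).
Reduce top mod 3: now compute (2/3).
Pull out 2: since 3 ≡ 3 (mod 8), (2/3) = -1.
Reached (1/3) = 1. Collecting the sign flips along the way, the symbol is +1.

1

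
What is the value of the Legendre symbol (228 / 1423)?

Pull out 2^2: since 1423 ≡ 7 (mod 8), (2/1423) = +1, so (2/1423)^2 = +1.
Reciprocity: 57 ≡ 1 and 1423 ≡ 3 (mod 4), so (57/1423) = +(1423/57).
Reduce top mod 57: now compute (55/57).
Reciprocity: 55 ≡ 3 and 57 ≡ 1 (mod 4), so (55/57) = +(57/55).
Reduce top mod 55: now compute (2/55).
Pull out 2: since 55 ≡ 7 (mod 8), (2/55) = +1.
Reached (1/55) = 1. Collecting the sign flips along the way, the symbol is +1.

1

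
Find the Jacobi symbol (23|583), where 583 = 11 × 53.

Reciprocity: 23 ≡ 3 and 583 ≡ 3 (mod 4), so (23/583) = −(583/23).
Reduce top mod 23: now compute (8/23).
Pull out 2^3: since 23 ≡ 7 (mod 8), (2/23) = +1, so (2/23)^3 = +1.
Reached (1/23) = 1. Collecting the sign flips along the way, the symbol is -1.

-1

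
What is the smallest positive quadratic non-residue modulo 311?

(2/311) = +1, so 2 is a residue.
(3/311) = +1, so 3 is a residue.
(4/311) = +1, so 4 is a residue.
(5/311) = +1, so 5 is a residue.
(6/311) = +1, so 6 is a residue.
(7/311) = +1, so 7 is a residue.
(8/311) = +1, so 8 is a residue.
(9/311) = +1, so 9 is a residue.
(10/311) = +1, so 10 is a residue.
(11/311) = −1, so 11 is the smallest positive non-residue mod 311.

11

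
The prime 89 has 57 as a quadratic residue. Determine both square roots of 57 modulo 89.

18, 71

89 ≡ 1 (mod 4), so we find a root by search.
Trying successive values, 18² = 324 ≡ 57 (mod 89). The other root is 89 − 18 = 71.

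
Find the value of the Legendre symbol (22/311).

-1

Pull out 2: since 311 ≡ 7 (mod 8), (2/311) = +1.
Reciprocity: 11 ≡ 3 and 311 ≡ 3 (mod 4), so (11/311) = −(311/11).
Reduce top mod 11: now compute (3/11).
Reciprocity: 3 ≡ 3 and 11 ≡ 3 (mod 4), so (3/11) = −(11/3).
Reduce top mod 3: now compute (2/3).
Pull out 2: since 3 ≡ 3 (mod 8), (2/3) = -1.
Reached (1/3) = 1. Collecting the sign flips along the way, the symbol is -1.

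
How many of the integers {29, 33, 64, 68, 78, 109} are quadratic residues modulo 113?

(29/113) = -1 → non-residue.
(33/113) = -1 → non-residue.
(64/113) = +1 → QR.
(68/113) = -1 → non-residue.
(78/113) = -1 → non-residue.
(109/113) = +1 → QR.
Total quadratic residues among the 6: 2.

2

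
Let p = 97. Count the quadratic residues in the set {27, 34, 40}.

1

(27/97) = +1 → QR.
(34/97) = -1 → non-residue.
(40/97) = -1 → non-residue.
Total quadratic residues among the 3: 1.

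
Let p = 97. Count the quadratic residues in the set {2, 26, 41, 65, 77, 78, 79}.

3

(2/97) = +1 → QR.
(26/97) = -1 → non-residue.
(41/97) = -1 → non-residue.
(65/97) = +1 → QR.
(77/97) = -1 → non-residue.
(78/97) = -1 → non-residue.
(79/97) = +1 → QR.
Total quadratic residues among the 7: 3.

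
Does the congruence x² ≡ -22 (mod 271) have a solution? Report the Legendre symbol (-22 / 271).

First reduce: -22 ≡ 249 (mod 271).
Reciprocity: 249 ≡ 1 and 271 ≡ 3 (mod 4), so (249/271) = +(271/249).
Reduce top mod 249: now compute (22/249).
Pull out 2: since 249 ≡ 1 (mod 8), (2/249) = +1.
Reciprocity: 11 ≡ 3 and 249 ≡ 1 (mod 4), so (11/249) = +(249/11).
Reduce top mod 11: now compute (7/11).
Reciprocity: 7 ≡ 3 and 11 ≡ 3 (mod 4), so (7/11) = −(11/7).
Reduce top mod 7: now compute (4/7).
Pull out 2^2: since 7 ≡ 7 (mod 8), (2/7) = +1, so (2/7)^2 = +1.
Reached (1/7) = 1. Collecting the sign flips along the way, the symbol is -1.

-1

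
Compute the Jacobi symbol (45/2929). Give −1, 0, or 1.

Reciprocity: 45 ≡ 1 and 2929 ≡ 1 (mod 4), so (45/2929) = +(2929/45).
Reduce top mod 45: now compute (4/45).
Pull out 2^2: since 45 ≡ 5 (mod 8), (2/45) = -1, so (2/45)^2 = +1.
Reached (1/45) = 1. Collecting the sign flips along the way, the symbol is +1.

1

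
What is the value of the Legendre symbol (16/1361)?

Pull out 2^4: since 1361 ≡ 1 (mod 8), (2/1361) = +1, so (2/1361)^4 = +1.
Reached (1/1361) = 1. Collecting the sign flips along the way, the symbol is +1.

1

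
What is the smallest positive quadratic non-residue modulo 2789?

2

(2/2789) = −1, so 2 is the smallest positive non-residue mod 2789.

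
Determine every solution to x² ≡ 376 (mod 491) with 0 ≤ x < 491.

43, 448

Since 491 ≡ 3 (mod 4), a square root of 376 is 376^((491+1)/4) = 376^123 mod 491.
Repeated squaring: 376^2≡459, 376^4≡42, 376^8≡291, 376^16≡229, 376^32≡395, 376^64≡378 (mod 491).
376^123 = 376^(64+32+16+8+2+1) ≡ 43 (mod 491).
Check: 43² = 1849 ≡ 376 (mod 491). The two roots are 43 and 448.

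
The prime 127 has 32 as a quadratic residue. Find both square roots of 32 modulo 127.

63, 64

Since 127 ≡ 3 (mod 4), a square root of 32 is 32^((127+1)/4) = 32^32 mod 127.
Repeated squaring: 32^2≡8, 32^4≡64, 32^8≡32, 32^16≡8, 32^32≡64 (mod 127).
32^32 = 32^(32) ≡ 64 (mod 127).
Check: 64² = 4096 ≡ 32 (mod 127). The two roots are 63 and 64.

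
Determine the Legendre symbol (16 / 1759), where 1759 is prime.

Pull out 2^4: since 1759 ≡ 7 (mod 8), (2/1759) = +1, so (2/1759)^4 = +1.
Reached (1/1759) = 1. Collecting the sign flips along the way, the symbol is +1.

1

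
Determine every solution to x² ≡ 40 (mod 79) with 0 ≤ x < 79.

Since 79 ≡ 3 (mod 4), a square root of 40 is 40^((79+1)/4) = 40^20 mod 79.
Repeated squaring: 40^2≡20, 40^4≡5, 40^8≡25, 40^16≡72 (mod 79).
40^20 = 40^(16+4) ≡ 44 (mod 79).
Check: 44² = 1936 ≡ 40 (mod 79). The two roots are 35 and 44.

35, 44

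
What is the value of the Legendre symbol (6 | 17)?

Pull out 2: since 17 ≡ 1 (mod 8), (2/17) = +1.
Reciprocity: 3 ≡ 3 and 17 ≡ 1 (mod 4), so (3/17) = +(17/3).
Reduce top mod 3: now compute (2/3).
Pull out 2: since 3 ≡ 3 (mod 8), (2/3) = -1.
Reached (1/3) = 1. Collecting the sign flips along the way, the symbol is -1.

-1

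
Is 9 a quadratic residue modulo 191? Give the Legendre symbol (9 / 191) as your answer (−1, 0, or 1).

Reciprocity: 9 ≡ 1 and 191 ≡ 3 (mod 4), so (9/191) = +(191/9).
Reduce top mod 9: now compute (2/9).
Pull out 2: since 9 ≡ 1 (mod 8), (2/9) = +1.
Reached (1/9) = 1. Collecting the sign flips along the way, the symbol is +1.

1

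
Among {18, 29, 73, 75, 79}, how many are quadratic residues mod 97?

(18/97) = +1 → QR.
(29/97) = -1 → non-residue.
(73/97) = +1 → QR.
(75/97) = +1 → QR.
(79/97) = +1 → QR.
Total quadratic residues among the 5: 4.

4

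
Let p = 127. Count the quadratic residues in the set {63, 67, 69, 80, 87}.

(63/127) = -1 → non-residue.
(67/127) = -1 → non-residue.
(69/127) = +1 → QR.
(80/127) = -1 → non-residue.
(87/127) = +1 → QR.
Total quadratic residues among the 5: 2.

2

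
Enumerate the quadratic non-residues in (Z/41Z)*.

3, 6, 7, 11, 12, 13, 14, 15, 17, 19, 22, 24, 26, 27, 28, 29, 30, 34, 35, 38

Square k = 1,…,20 (k and 41−k give the same square):
1²=1, 2²=4, 3²=9, 4²=16, 5²=25, 6²=36, 7²≡8, 8²≡23, 9²≡40, 10²≡18, 11²≡39, 12²≡21, 13²≡5, 14²≡32, 15²≡20, 16²≡10, 17²≡2, 18²≡37, 19²≡33, 20²≡31 (mod 41).
The residues are {1, 2, 4, 5, 8, 9, 10, 16, 18, 20, 21, 23, 25, 31, 32, 33, 36, 37, 39, 40}; the non-residues are the remaining 20 nonzero classes.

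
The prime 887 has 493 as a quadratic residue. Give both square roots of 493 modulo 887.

363, 524

Since 887 ≡ 3 (mod 4), a square root of 493 is 493^((887+1)/4) = 493^222 mod 887.
Repeated squaring: 493^2≡11, 493^4≡121, 493^8≡449, 493^16≡252, 493^32≡527, 493^64≡98, 493^128≡734 (mod 887).
493^222 = 493^(128+64+16+8+4+2) ≡ 363 (mod 887).
Check: 363² = 131769 ≡ 493 (mod 887). The two roots are 363 and 524.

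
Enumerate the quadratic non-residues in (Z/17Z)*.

3, 5, 6, 7, 10, 11, 12, 14

Square k = 1,…,8 (k and 17−k give the same square):
1²=1, 2²=4, 3²=9, 4²=16, 5²≡8, 6²≡2, 7²≡15, 8²≡13 (mod 17).
The residues are {1, 2, 4, 8, 9, 13, 15, 16}; the non-residues are the remaining 8 nonzero classes.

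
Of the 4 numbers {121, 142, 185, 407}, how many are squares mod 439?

(121/439) = +1 → QR.
(142/439) = +1 → QR.
(185/439) = -1 → non-residue.
(407/439) = -1 → non-residue.
Total quadratic residues among the 4: 2.

2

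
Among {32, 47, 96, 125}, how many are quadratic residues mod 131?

1

(32/131) = -1 → non-residue.
(47/131) = -1 → non-residue.
(96/131) = -1 → non-residue.
(125/131) = +1 → QR.
Total quadratic residues among the 4: 1.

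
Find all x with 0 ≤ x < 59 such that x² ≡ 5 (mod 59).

8, 51

Since 59 ≡ 3 (mod 4), a square root of 5 is 5^((59+1)/4) = 5^15 mod 59.
Repeated squaring: 5^2≡25, 5^4≡35, 5^8≡45 (mod 59).
5^15 = 5^(8+4+2+1) ≡ 51 (mod 59).
Check: 51² = 2601 ≡ 5 (mod 59). The two roots are 8 and 51.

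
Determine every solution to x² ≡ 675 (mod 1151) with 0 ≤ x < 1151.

Since 1151 ≡ 3 (mod 4), a square root of 675 is 675^((1151+1)/4) = 675^288 mod 1151.
Repeated squaring: 675^2≡980, 675^4≡466, 675^8≡768, 675^16≡512, 675^32≡867, 675^64≡86, 675^128≡490, 675^256≡692 (mod 1151).
675^288 = 675^(256+32) ≡ 293 (mod 1151).
Check: 293² = 85849 ≡ 675 (mod 1151). The two roots are 293 and 858.

293, 858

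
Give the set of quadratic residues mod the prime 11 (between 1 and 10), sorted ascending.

1,3,4,5,9

Square k = 1,…,5 (k and 11−k give the same square):
1²=1, 2²=4, 3²=9, 4²≡5, 5²≡3 (mod 11).
So the quadratic residues mod 11 are {1, 3, 4, 5, 9}.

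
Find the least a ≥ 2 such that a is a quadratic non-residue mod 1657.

(2/1657) = +1, so 2 is a residue.
(3/1657) = +1, so 3 is a residue.
(4/1657) = +1, so 4 is a residue.
(5/1657) = −1, so 5 is the smallest positive non-residue mod 1657.

5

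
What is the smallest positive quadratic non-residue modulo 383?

5

(2/383) = +1, so 2 is a residue.
(3/383) = +1, so 3 is a residue.
(4/383) = +1, so 4 is a residue.
(5/383) = −1, so 5 is the smallest positive non-residue mod 383.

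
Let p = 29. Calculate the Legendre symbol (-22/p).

First reduce: -22 ≡ 7 (mod 29).
Reciprocity: 7 ≡ 3 and 29 ≡ 1 (mod 4), so (7/29) = +(29/7).
Reduce top mod 7: now compute (1/7).
Reached (1/7) = 1. Collecting the sign flips along the way, the symbol is +1.

1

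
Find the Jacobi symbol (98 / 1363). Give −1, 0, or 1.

-1

Pull out 2: since 1363 ≡ 3 (mod 8), (2/1363) = -1.
Reciprocity: 49 ≡ 1 and 1363 ≡ 3 (mod 4), so (49/1363) = +(1363/49).
Reduce top mod 49: now compute (40/49).
Pull out 2^3: since 49 ≡ 1 (mod 8), (2/49) = +1, so (2/49)^3 = +1.
Reciprocity: 5 ≡ 1 and 49 ≡ 1 (mod 4), so (5/49) = +(49/5).
Reduce top mod 5: now compute (4/5).
Pull out 2^2: since 5 ≡ 5 (mod 8), (2/5) = -1, so (2/5)^2 = +1.
Reached (1/5) = 1. Collecting the sign flips along the way, the symbol is -1.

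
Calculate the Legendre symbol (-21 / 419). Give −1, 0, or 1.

-1

Euler's criterion: (-21/419) ≡ 398^209 (mod 419).
398^2 ≡ 22 (mod 419)
398^4 ≡ 65 (mod 419)
398^8 ≡ 35 (mod 419)
398^16 ≡ 387 (mod 419)
398^32 ≡ 186 (mod 419)
398^64 ≡ 238 (mod 419)
398^128 ≡ 79 (mod 419)
398^209 = 398^(128+64+16+1) ≡ 418 (mod 419).
Result is 418 ≡ −1, so (-21/419) = −1.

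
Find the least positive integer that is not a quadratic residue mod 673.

(2/673) = +1, so 2 is a residue.
(3/673) = +1, so 3 is a residue.
(4/673) = +1, so 4 is a residue.
(5/673) = −1, so 5 is the smallest positive non-residue mod 673.

5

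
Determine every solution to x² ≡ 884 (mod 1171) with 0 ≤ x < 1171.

480, 691

Since 1171 ≡ 3 (mod 4), a square root of 884 is 884^((1171+1)/4) = 884^293 mod 1171.
Repeated squaring: 884^2≡399, 884^4≡1116, 884^8≡683, 884^16≡431, 884^32≡743, 884^64≡508, 884^128≡444, 884^256≡408 (mod 1171).
884^293 = 884^(256+32+4+1) ≡ 480 (mod 1171).
Check: 480² = 230400 ≡ 884 (mod 1171). The two roots are 480 and 691.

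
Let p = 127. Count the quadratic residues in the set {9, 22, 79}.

(9/127) = +1 → QR.
(22/127) = +1 → QR.
(79/127) = +1 → QR.
Total quadratic residues among the 3: 3.

3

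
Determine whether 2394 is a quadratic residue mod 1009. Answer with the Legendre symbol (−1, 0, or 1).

-1

Euler's criterion: (2394/1009) ≡ 376^504 (mod 1009).
376^2 ≡ 116 (mod 1009)
376^4 ≡ 339 (mod 1009)
376^8 ≡ 904 (mod 1009)
376^16 ≡ 935 (mod 1009)
376^32 ≡ 431 (mod 1009)
376^64 ≡ 105 (mod 1009)
376^128 ≡ 935 (mod 1009)
376^256 ≡ 431 (mod 1009)
376^504 = 376^(256+128+64+32+16+8) ≡ 1008 (mod 1009).
Result is 1008 ≡ −1, so (2394/1009) = −1.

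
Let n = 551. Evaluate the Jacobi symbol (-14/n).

-1

First reduce: -14 ≡ 537 (mod 551).
Reciprocity: 537 ≡ 1 and 551 ≡ 3 (mod 4), so (537/551) = +(551/537).
Reduce top mod 537: now compute (14/537).
Pull out 2: since 537 ≡ 1 (mod 8), (2/537) = +1.
Reciprocity: 7 ≡ 3 and 537 ≡ 1 (mod 4), so (7/537) = +(537/7).
Reduce top mod 7: now compute (5/7).
Reciprocity: 5 ≡ 1 and 7 ≡ 3 (mod 4), so (5/7) = +(7/5).
Reduce top mod 5: now compute (2/5).
Pull out 2: since 5 ≡ 5 (mod 8), (2/5) = -1.
Reached (1/5) = 1. Collecting the sign flips along the way, the symbol is -1.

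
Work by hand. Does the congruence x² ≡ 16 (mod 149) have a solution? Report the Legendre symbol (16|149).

1

Pull out 2^4: since 149 ≡ 5 (mod 8), (2/149) = -1, so (2/149)^4 = +1.
Reached (1/149) = 1. Collecting the sign flips along the way, the symbol is +1.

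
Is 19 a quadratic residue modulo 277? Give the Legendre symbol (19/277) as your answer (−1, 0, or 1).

Reciprocity: 19 ≡ 3 and 277 ≡ 1 (mod 4), so (19/277) = +(277/19).
Reduce top mod 19: now compute (11/19).
Reciprocity: 11 ≡ 3 and 19 ≡ 3 (mod 4), so (11/19) = −(19/11).
Reduce top mod 11: now compute (8/11).
Pull out 2^3: since 11 ≡ 3 (mod 8), (2/11) = -1, so (2/11)^3 = -1.
Reached (1/11) = 1. Collecting the sign flips along the way, the symbol is +1.

1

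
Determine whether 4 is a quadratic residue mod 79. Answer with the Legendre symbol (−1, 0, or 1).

Pull out 2^2: since 79 ≡ 7 (mod 8), (2/79) = +1, so (2/79)^2 = +1.
Reached (1/79) = 1. Collecting the sign flips along the way, the symbol is +1.

1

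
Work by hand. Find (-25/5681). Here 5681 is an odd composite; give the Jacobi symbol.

First reduce: -25 ≡ 5656 (mod 5681).
Pull out 2^3: since 5681 ≡ 1 (mod 8), (2/5681) = +1, so (2/5681)^3 = +1.
Reciprocity: 707 ≡ 3 and 5681 ≡ 1 (mod 4), so (707/5681) = +(5681/707).
Reduce top mod 707: now compute (25/707).
Reciprocity: 25 ≡ 1 and 707 ≡ 3 (mod 4), so (25/707) = +(707/25).
Reduce top mod 25: now compute (7/25).
Reciprocity: 7 ≡ 3 and 25 ≡ 1 (mod 4), so (7/25) = +(25/7).
Reduce top mod 7: now compute (4/7).
Pull out 2^2: since 7 ≡ 7 (mod 8), (2/7) = +1, so (2/7)^2 = +1.
Reached (1/7) = 1. Collecting the sign flips along the way, the symbol is +1.

1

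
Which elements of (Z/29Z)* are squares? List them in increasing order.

Square k = 1,…,14 (k and 29−k give the same square):
1²=1, 2²=4, 3²=9, 4²=16, 5²=25, 6²≡7, 7²≡20, 8²≡6, 9²≡23, 10²≡13, 11²≡5, 12²≡28, 13²≡24, 14²≡22 (mod 29).
So the quadratic residues mod 29 are {1, 4, 5, 6, 7, 9, 13, 16, 20, 22, 23, 24, 25, 28}.

1 4 5 6 7 9 13 16 20 22 23 24 25 28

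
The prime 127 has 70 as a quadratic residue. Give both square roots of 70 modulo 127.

18, 109

Since 127 ≡ 3 (mod 4), a square root of 70 is 70^((127+1)/4) = 70^32 mod 127.
Repeated squaring: 70^2≡74, 70^4≡15, 70^8≡98, 70^16≡79, 70^32≡18 (mod 127).
70^32 = 70^(32) ≡ 18 (mod 127).
Check: 18² = 324 ≡ 70 (mod 127). The two roots are 18 and 109.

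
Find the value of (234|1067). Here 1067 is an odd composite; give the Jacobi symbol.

-1

Pull out 2: since 1067 ≡ 3 (mod 8), (2/1067) = -1.
Reciprocity: 117 ≡ 1 and 1067 ≡ 3 (mod 4), so (117/1067) = +(1067/117).
Reduce top mod 117: now compute (14/117).
Pull out 2: since 117 ≡ 5 (mod 8), (2/117) = -1.
Reciprocity: 7 ≡ 3 and 117 ≡ 1 (mod 4), so (7/117) = +(117/7).
Reduce top mod 7: now compute (5/7).
Reciprocity: 5 ≡ 1 and 7 ≡ 3 (mod 4), so (5/7) = +(7/5).
Reduce top mod 5: now compute (2/5).
Pull out 2: since 5 ≡ 5 (mod 8), (2/5) = -1.
Reached (1/5) = 1. Collecting the sign flips along the way, the symbol is -1.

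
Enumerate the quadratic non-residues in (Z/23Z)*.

Square k = 1,…,11 (k and 23−k give the same square):
1²=1, 2²=4, 3²=9, 4²=16, 5²≡2, 6²≡13, 7²≡3, 8²≡18, 9²≡12, 10²≡8, 11²≡6 (mod 23).
The residues are {1, 2, 3, 4, 6, 8, 9, 12, 13, 16, 18}; the non-residues are the remaining 11 nonzero classes.

5 7 10 11 14 15 17 19 20 21 22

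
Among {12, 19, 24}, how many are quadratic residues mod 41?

(12/41) = -1 → non-residue.
(19/41) = -1 → non-residue.
(24/41) = -1 → non-residue.
Total quadratic residues among the 3: 0.

0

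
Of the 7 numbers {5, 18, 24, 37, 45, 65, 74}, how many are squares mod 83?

(5/83) = -1 → non-residue.
(18/83) = -1 → non-residue.
(24/83) = -1 → non-residue.
(37/83) = +1 → QR.
(45/83) = -1 → non-residue.
(65/83) = +1 → QR.
(74/83) = -1 → non-residue.
Total quadratic residues among the 7: 2.

2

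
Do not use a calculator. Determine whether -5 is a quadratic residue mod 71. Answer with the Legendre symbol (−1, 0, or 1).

-1

First reduce: -5 ≡ 66 (mod 71).
Pull out 2: since 71 ≡ 7 (mod 8), (2/71) = +1.
Reciprocity: 33 ≡ 1 and 71 ≡ 3 (mod 4), so (33/71) = +(71/33).
Reduce top mod 33: now compute (5/33).
Reciprocity: 5 ≡ 1 and 33 ≡ 1 (mod 4), so (5/33) = +(33/5).
Reduce top mod 5: now compute (3/5).
Reciprocity: 3 ≡ 3 and 5 ≡ 1 (mod 4), so (3/5) = +(5/3).
Reduce top mod 3: now compute (2/3).
Pull out 2: since 3 ≡ 3 (mod 8), (2/3) = -1.
Reached (1/3) = 1. Collecting the sign flips along the way, the symbol is -1.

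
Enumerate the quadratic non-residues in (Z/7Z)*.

3 5 6

Square k = 1,…,3 (k and 7−k give the same square):
1²=1, 2²=4, 3²≡2 (mod 7).
The residues are {1, 2, 4}; the non-residues are the remaining 3 nonzero classes.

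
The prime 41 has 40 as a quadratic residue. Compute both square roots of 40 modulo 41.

41 ≡ 1 (mod 4), so we find a root by search.
Trying successive values, 9² = 81 ≡ 40 (mod 41). The other root is 41 − 9 = 32.

9, 32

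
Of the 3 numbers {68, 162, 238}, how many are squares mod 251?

(68/251) = +1 → QR.
(162/251) = -1 → non-residue.
(238/251) = -1 → non-residue.
Total quadratic residues among the 3: 1.

1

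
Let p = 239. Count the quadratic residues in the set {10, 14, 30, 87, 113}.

4

(10/239) = +1 → QR.
(14/239) = -1 → non-residue.
(30/239) = +1 → QR.
(87/239) = +1 → QR.
(113/239) = +1 → QR.
Total quadratic residues among the 5: 4.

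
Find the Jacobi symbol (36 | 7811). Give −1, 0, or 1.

1

Pull out 2^2: since 7811 ≡ 3 (mod 8), (2/7811) = -1, so (2/7811)^2 = +1.
Reciprocity: 9 ≡ 1 and 7811 ≡ 3 (mod 4), so (9/7811) = +(7811/9).
Reduce top mod 9: now compute (8/9).
Pull out 2^3: since 9 ≡ 1 (mod 8), (2/9) = +1, so (2/9)^3 = +1.
Reached (1/9) = 1. Collecting the sign flips along the way, the symbol is +1.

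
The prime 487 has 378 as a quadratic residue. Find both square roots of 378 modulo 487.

69, 418

Since 487 ≡ 3 (mod 4), a square root of 378 is 378^((487+1)/4) = 378^122 mod 487.
Repeated squaring: 378^2≡193, 378^4≡237, 378^8≡164, 378^16≡111, 378^32≡146, 378^64≡375 (mod 487).
378^122 = 378^(64+32+16+8+2) ≡ 69 (mod 487).
Check: 69² = 4761 ≡ 378 (mod 487). The two roots are 69 and 418.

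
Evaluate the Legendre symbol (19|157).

Euler's criterion: (19/157) ≡ 19^78 (mod 157).
19^2 ≡ 47 (mod 157)
19^4 ≡ 11 (mod 157)
19^8 ≡ 121 (mod 157)
19^16 ≡ 40 (mod 157)
19^32 ≡ 30 (mod 157)
19^64 ≡ 115 (mod 157)
19^78 = 19^(64+8+4+2) ≡ 1 (mod 157).
Result is 1, so (19/157) = 1.

1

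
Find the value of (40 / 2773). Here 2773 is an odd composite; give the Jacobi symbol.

Pull out 2^3: since 2773 ≡ 5 (mod 8), (2/2773) = -1, so (2/2773)^3 = -1.
Reciprocity: 5 ≡ 1 and 2773 ≡ 1 (mod 4), so (5/2773) = +(2773/5).
Reduce top mod 5: now compute (3/5).
Reciprocity: 3 ≡ 3 and 5 ≡ 1 (mod 4), so (3/5) = +(5/3).
Reduce top mod 3: now compute (2/3).
Pull out 2: since 3 ≡ 3 (mod 8), (2/3) = -1.
Reached (1/3) = 1. Collecting the sign flips along the way, the symbol is +1.

1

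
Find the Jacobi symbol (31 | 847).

Reciprocity: 31 ≡ 3 and 847 ≡ 3 (mod 4), so (31/847) = −(847/31).
Reduce top mod 31: now compute (10/31).
Pull out 2: since 31 ≡ 7 (mod 8), (2/31) = +1.
Reciprocity: 5 ≡ 1 and 31 ≡ 3 (mod 4), so (5/31) = +(31/5).
Reduce top mod 5: now compute (1/5).
Reached (1/5) = 1. Collecting the sign flips along the way, the symbol is -1.

-1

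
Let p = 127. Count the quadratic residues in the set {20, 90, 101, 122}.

1

(20/127) = -1 → non-residue.
(90/127) = -1 → non-residue.
(101/127) = -1 → non-residue.
(122/127) = +1 → QR.
Total quadratic residues among the 4: 1.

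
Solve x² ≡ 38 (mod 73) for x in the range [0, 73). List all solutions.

73 ≡ 1 (mod 4), so we find a root by search.
Trying successive values, 29² = 841 ≡ 38 (mod 73). The other root is 73 − 29 = 44.

29, 44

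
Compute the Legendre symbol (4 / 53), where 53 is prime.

Pull out 2^2: since 53 ≡ 5 (mod 8), (2/53) = -1, so (2/53)^2 = +1.
Reached (1/53) = 1. Collecting the sign flips along the way, the symbol is +1.

1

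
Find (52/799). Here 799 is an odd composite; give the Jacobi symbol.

Pull out 2^2: since 799 ≡ 7 (mod 8), (2/799) = +1, so (2/799)^2 = +1.
Reciprocity: 13 ≡ 1 and 799 ≡ 3 (mod 4), so (13/799) = +(799/13).
Reduce top mod 13: now compute (6/13).
Pull out 2: since 13 ≡ 5 (mod 8), (2/13) = -1.
Reciprocity: 3 ≡ 3 and 13 ≡ 1 (mod 4), so (3/13) = +(13/3).
Reduce top mod 3: now compute (1/3).
Reached (1/3) = 1. Collecting the sign flips along the way, the symbol is -1.

-1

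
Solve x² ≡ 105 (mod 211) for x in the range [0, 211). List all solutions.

59, 152

Since 211 ≡ 3 (mod 4), a square root of 105 is 105^((211+1)/4) = 105^53 mod 211.
Repeated squaring: 105^2≡53, 105^4≡66, 105^8≡136, 105^16≡139, 105^32≡120 (mod 211).
105^53 = 105^(32+16+4+1) ≡ 59 (mod 211).
Check: 59² = 3481 ≡ 105 (mod 211). The two roots are 59 and 152.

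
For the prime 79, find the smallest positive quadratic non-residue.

(2/79) = +1, so 2 is a residue.
(3/79) = −1, so 3 is the smallest positive non-residue mod 79.

3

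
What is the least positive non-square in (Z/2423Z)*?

5

(2/2423) = +1, so 2 is a residue.
(3/2423) = +1, so 3 is a residue.
(4/2423) = +1, so 4 is a residue.
(5/2423) = −1, so 5 is the smallest positive non-residue mod 2423.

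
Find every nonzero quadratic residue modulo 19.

1,4,5,6,7,9,11,16,17

Square k = 1,…,9 (k and 19−k give the same square):
1²=1, 2²=4, 3²=9, 4²=16, 5²≡6, 6²≡17, 7²≡11, 8²≡7, 9²≡5 (mod 19).
So the quadratic residues mod 19 are {1, 4, 5, 6, 7, 9, 11, 16, 17}.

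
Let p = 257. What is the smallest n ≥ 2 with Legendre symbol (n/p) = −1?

(2/257) = +1, so 2 is a residue.
(3/257) = −1, so 3 is the smallest positive non-residue mod 257.

3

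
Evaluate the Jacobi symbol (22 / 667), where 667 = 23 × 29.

Pull out 2: since 667 ≡ 3 (mod 8), (2/667) = -1.
Reciprocity: 11 ≡ 3 and 667 ≡ 3 (mod 4), so (11/667) = −(667/11).
Reduce top mod 11: now compute (7/11).
Reciprocity: 7 ≡ 3 and 11 ≡ 3 (mod 4), so (7/11) = −(11/7).
Reduce top mod 7: now compute (4/7).
Pull out 2^2: since 7 ≡ 7 (mod 8), (2/7) = +1, so (2/7)^2 = +1.
Reached (1/7) = 1. Collecting the sign flips along the way, the symbol is -1.

-1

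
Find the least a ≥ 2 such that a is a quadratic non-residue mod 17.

3

(2/17) = +1, so 2 is a residue.
(3/17) = −1, so 3 is the smallest positive non-residue mod 17.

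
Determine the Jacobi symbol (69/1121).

Reciprocity: 69 ≡ 1 and 1121 ≡ 1 (mod 4), so (69/1121) = +(1121/69).
Reduce top mod 69: now compute (17/69).
Reciprocity: 17 ≡ 1 and 69 ≡ 1 (mod 4), so (17/69) = +(69/17).
Reduce top mod 17: now compute (1/17).
Reached (1/17) = 1. Collecting the sign flips along the way, the symbol is +1.

1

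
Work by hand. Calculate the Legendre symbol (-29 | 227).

-1

First reduce: -29 ≡ 198 (mod 227).
Pull out 2: since 227 ≡ 3 (mod 8), (2/227) = -1.
Reciprocity: 99 ≡ 3 and 227 ≡ 3 (mod 4), so (99/227) = −(227/99).
Reduce top mod 99: now compute (29/99).
Reciprocity: 29 ≡ 1 and 99 ≡ 3 (mod 4), so (29/99) = +(99/29).
Reduce top mod 29: now compute (12/29).
Pull out 2^2: since 29 ≡ 5 (mod 8), (2/29) = -1, so (2/29)^2 = +1.
Reciprocity: 3 ≡ 3 and 29 ≡ 1 (mod 4), so (3/29) = +(29/3).
Reduce top mod 3: now compute (2/3).
Pull out 2: since 3 ≡ 3 (mod 8), (2/3) = -1.
Reached (1/3) = 1. Collecting the sign flips along the way, the symbol is -1.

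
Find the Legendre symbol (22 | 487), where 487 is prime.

Pull out 2: since 487 ≡ 7 (mod 8), (2/487) = +1.
Reciprocity: 11 ≡ 3 and 487 ≡ 3 (mod 4), so (11/487) = −(487/11).
Reduce top mod 11: now compute (3/11).
Reciprocity: 3 ≡ 3 and 11 ≡ 3 (mod 4), so (3/11) = −(11/3).
Reduce top mod 3: now compute (2/3).
Pull out 2: since 3 ≡ 3 (mod 8), (2/3) = -1.
Reached (1/3) = 1. Collecting the sign flips along the way, the symbol is -1.

-1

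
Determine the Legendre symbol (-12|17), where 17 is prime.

-1

Euler's criterion: (-12/17) ≡ 5^8 (mod 17).
5^2 ≡ 8 (mod 17)
5^4 ≡ 13 (mod 17)
5^8 ≡ 16 (mod 17)
5^8 = 5^(8) ≡ 16 (mod 17).
Result is 16 ≡ −1, so (-12/17) = −1.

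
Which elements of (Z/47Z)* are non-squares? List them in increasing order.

5 10 11 13 15 19 20 22 23 26 29 30 31 33 35 38 39 40 41 43 44 45 46

Square k = 1,…,23 (k and 47−k give the same square):
1²=1, 2²=4, 3²=9, 4²=16, 5²=25, 6²=36, 7²≡2, 8²≡17, 9²≡34, 10²≡6, 11²≡27, 12²≡3, 13²≡28, 14²≡8, 15²≡37, 16²≡21, 17²≡7, 18²≡42, 19²≡32, 20²≡24, 21²≡18, 22²≡14, 23²≡12 (mod 47).
The residues are {1, 2, 3, 4, 6, 7, 8, 9, 12, 14, 16, 17, 18, 21, 24, 25, 27, 28, 32, 34, 36, 37, 42}; the non-residues are the remaining 23 nonzero classes.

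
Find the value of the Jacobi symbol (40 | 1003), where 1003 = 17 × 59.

Pull out 2^3: since 1003 ≡ 3 (mod 8), (2/1003) = -1, so (2/1003)^3 = -1.
Reciprocity: 5 ≡ 1 and 1003 ≡ 3 (mod 4), so (5/1003) = +(1003/5).
Reduce top mod 5: now compute (3/5).
Reciprocity: 3 ≡ 3 and 5 ≡ 1 (mod 4), so (3/5) = +(5/3).
Reduce top mod 3: now compute (2/3).
Pull out 2: since 3 ≡ 3 (mod 8), (2/3) = -1.
Reached (1/3) = 1. Collecting the sign flips along the way, the symbol is +1.

1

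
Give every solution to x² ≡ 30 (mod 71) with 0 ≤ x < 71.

Since 71 ≡ 3 (mod 4), a square root of 30 is 30^((71+1)/4) = 30^18 mod 71.
Repeated squaring: 30^2≡48, 30^4≡32, 30^8≡30, 30^16≡48 (mod 71).
30^18 = 30^(16+2) ≡ 32 (mod 71).
Check: 32² = 1024 ≡ 30 (mod 71). The two roots are 32 and 39.

32, 39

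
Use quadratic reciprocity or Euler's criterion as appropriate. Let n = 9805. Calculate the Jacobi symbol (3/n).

Reciprocity: 3 ≡ 3 and 9805 ≡ 1 (mod 4), so (3/9805) = +(9805/3).
Reduce top mod 3: now compute (1/3).
Reached (1/3) = 1. Collecting the sign flips along the way, the symbol is +1.

1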